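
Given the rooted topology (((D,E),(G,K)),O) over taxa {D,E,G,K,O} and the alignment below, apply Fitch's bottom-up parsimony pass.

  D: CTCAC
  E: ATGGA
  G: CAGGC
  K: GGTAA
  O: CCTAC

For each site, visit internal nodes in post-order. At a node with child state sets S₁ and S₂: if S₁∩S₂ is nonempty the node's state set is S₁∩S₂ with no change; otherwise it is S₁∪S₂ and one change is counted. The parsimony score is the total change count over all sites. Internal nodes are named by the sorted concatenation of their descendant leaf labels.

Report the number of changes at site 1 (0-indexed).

3

[col 0] DE: children D:{C}, E:{A} ∪→ {A,C}; cost 1
[col 0] GK: children G:{C}, K:{G} ∪→ {C,G}; cost 1
[col 0] DEGK: children DE:{A,C}, GK:{C,G} ∩→ {C}; cost 0
[col 0] DEGKO: children DEGK:{C}, O:{C} ∩→ {C}; cost 0
[col 1] DE: children D:{T}, E:{T} ∩→ {T}; cost 0
[col 1] GK: children G:{A}, K:{G} ∪→ {A,G}; cost 1
[col 1] DEGK: children DE:{T}, GK:{A,G} ∪→ {A,G,T}; cost 1
[col 1] DEGKO: children DEGK:{A,G,T}, O:{C} ∪→ {A,C,G,T}; cost 1
[col 2] DE: children D:{C}, E:{G} ∪→ {C,G}; cost 1
[col 2] GK: children G:{G}, K:{T} ∪→ {G,T}; cost 1
[col 2] DEGK: children DE:{C,G}, GK:{G,T} ∩→ {G}; cost 0
[col 2] DEGKO: children DEGK:{G}, O:{T} ∪→ {G,T}; cost 1
[col 3] DE: children D:{A}, E:{G} ∪→ {A,G}; cost 1
[col 3] GK: children G:{G}, K:{A} ∪→ {A,G}; cost 1
[col 3] DEGK: children DE:{A,G}, GK:{A,G} ∩→ {A,G}; cost 0
[col 3] DEGKO: children DEGK:{A,G}, O:{A} ∩→ {A}; cost 0
[col 4] DE: children D:{C}, E:{A} ∪→ {A,C}; cost 1
[col 4] GK: children G:{C}, K:{A} ∪→ {A,C}; cost 1
[col 4] DEGK: children DE:{A,C}, GK:{A,C} ∩→ {A,C}; cost 0
[col 4] DEGKO: children DEGK:{A,C}, O:{C} ∩→ {C}; cost 0
per-site changes: [2, 3, 3, 2, 2]; total = 12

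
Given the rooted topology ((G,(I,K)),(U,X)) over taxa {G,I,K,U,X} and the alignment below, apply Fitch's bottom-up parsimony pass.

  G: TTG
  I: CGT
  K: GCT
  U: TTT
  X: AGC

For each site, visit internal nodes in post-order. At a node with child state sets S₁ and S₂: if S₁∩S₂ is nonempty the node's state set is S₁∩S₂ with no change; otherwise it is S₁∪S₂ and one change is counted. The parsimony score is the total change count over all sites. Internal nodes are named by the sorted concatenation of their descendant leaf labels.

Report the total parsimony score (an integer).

8

IK@0: {C} ∪ {G} = {C,G} (union, +1)
GIK@0: {T} ∪ {C,G} = {C,G,T} (union, +1)
UX@0: {T} ∪ {A} = {A,T} (union, +1)
GIKUX@0: {C,G,T} ∩ {A,T} = {T} (intersection, +0)
IK@1: {G} ∪ {C} = {C,G} (union, +1)
GIK@1: {T} ∪ {C,G} = {C,G,T} (union, +1)
UX@1: {T} ∪ {G} = {G,T} (union, +1)
GIKUX@1: {C,G,T} ∩ {G,T} = {G,T} (intersection, +0)
IK@2: {T} ∩ {T} = {T} (intersection, +0)
GIK@2: {G} ∪ {T} = {G,T} (union, +1)
UX@2: {T} ∪ {C} = {C,T} (union, +1)
GIKUX@2: {G,T} ∩ {C,T} = {T} (intersection, +0)
per-site changes: [3, 3, 2]; total = 8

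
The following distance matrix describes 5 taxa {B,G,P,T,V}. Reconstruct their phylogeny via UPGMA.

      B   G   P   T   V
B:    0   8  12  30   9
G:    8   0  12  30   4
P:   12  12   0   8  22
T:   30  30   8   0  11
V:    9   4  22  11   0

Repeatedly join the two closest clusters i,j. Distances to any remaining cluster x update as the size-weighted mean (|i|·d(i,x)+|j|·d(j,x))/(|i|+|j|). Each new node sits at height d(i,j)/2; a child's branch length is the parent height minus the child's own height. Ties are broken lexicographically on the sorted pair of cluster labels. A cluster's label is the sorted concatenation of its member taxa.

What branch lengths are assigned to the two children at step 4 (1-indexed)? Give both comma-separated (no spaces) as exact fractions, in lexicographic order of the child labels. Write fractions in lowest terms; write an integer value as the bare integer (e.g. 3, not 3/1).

1. join G+V (d=4) ⇒ GV; edges |G|=2, |V|=2
  updated: d(B,GV)=17/2, d(GV,P)=17, d(GV,T)=41/2
2. join P+T (d=8) ⇒ PT; edges |P|=4, |T|=4
  updated: d(B,PT)=21, d(GV,PT)=75/4
3. join B+GV (d=17/2) ⇒ BGV; edges |B|=17/4, |GV|=9/4
  updated: d(BGV,PT)=39/2
4. join BGV+PT (d=39/2) ⇒ BGPTV; edges |BGV|=11/2, |PT|=23/4
final tree: ((B:17/4,(G:2,V:2):9/4):11/2,(P:4,T:4):23/4)
total length: 119/4

11/2,23/4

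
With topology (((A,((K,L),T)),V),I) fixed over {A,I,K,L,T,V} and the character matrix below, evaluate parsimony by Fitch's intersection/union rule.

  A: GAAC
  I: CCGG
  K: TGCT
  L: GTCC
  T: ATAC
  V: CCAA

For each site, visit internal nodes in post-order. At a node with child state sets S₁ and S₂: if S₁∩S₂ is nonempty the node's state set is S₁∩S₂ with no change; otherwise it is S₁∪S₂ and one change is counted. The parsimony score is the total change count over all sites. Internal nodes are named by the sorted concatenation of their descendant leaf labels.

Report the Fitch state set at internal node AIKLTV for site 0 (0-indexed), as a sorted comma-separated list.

site 0, node KL: K={T} ∪ L={G} → {G,T} (+1)
site 0, node KLT: KL={G,T} ∪ T={A} → {A,G,T} (+1)
site 0, node AKLT: A={G} ∩ KLT={A,G,T} → {G} (+0)
site 0, node AKLTV: AKLT={G} ∪ V={C} → {C,G} (+1)
site 0, node AIKLTV: AKLTV={C,G} ∩ I={C} → {C} (+0)
site 1, node KL: K={G} ∪ L={T} → {G,T} (+1)
site 1, node KLT: KL={G,T} ∩ T={T} → {T} (+0)
site 1, node AKLT: A={A} ∪ KLT={T} → {A,T} (+1)
site 1, node AKLTV: AKLT={A,T} ∪ V={C} → {A,C,T} (+1)
site 1, node AIKLTV: AKLTV={A,C,T} ∩ I={C} → {C} (+0)
site 2, node KL: K={C} ∩ L={C} → {C} (+0)
site 2, node KLT: KL={C} ∪ T={A} → {A,C} (+1)
site 2, node AKLT: A={A} ∩ KLT={A,C} → {A} (+0)
site 2, node AKLTV: AKLT={A} ∩ V={A} → {A} (+0)
site 2, node AIKLTV: AKLTV={A} ∪ I={G} → {A,G} (+1)
site 3, node KL: K={T} ∪ L={C} → {C,T} (+1)
site 3, node KLT: KL={C,T} ∩ T={C} → {C} (+0)
site 3, node AKLT: A={C} ∩ KLT={C} → {C} (+0)
site 3, node AKLTV: AKLT={C} ∪ V={A} → {A,C} (+1)
site 3, node AIKLTV: AKLTV={A,C} ∪ I={G} → {A,C,G} (+1)
per-site changes: [3, 3, 2, 3]; total = 11

C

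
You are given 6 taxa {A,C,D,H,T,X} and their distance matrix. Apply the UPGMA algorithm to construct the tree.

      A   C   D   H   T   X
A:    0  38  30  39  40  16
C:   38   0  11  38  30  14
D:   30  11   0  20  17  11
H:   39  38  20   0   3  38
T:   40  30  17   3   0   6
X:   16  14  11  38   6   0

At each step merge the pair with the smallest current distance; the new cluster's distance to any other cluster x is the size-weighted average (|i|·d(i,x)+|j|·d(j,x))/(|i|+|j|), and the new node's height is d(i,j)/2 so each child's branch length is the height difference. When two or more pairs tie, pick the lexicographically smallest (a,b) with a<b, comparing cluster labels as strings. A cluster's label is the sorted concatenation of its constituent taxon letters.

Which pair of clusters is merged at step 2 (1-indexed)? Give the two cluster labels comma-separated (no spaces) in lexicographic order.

C,D

iteration 1: select H,T (d=3); attach at lengths (3/2, 3/2); label the merged cluster HT
  updated: d(A,HT)=79/2, d(C,HT)=34, d(D,HT)=37/2, d(HT,X)=22
iteration 2: select C,D (d=11); attach at lengths (11/2, 11/2); label the merged cluster CD
  updated: d(A,CD)=34, d(CD,HT)=105/4, d(CD,X)=25/2
iteration 3: select CD,X (d=25/2); attach at lengths (3/4, 25/4); label the merged cluster CDX
  updated: d(A,CDX)=28, d(CDX,HT)=149/6
iteration 4: select CDX,HT (d=149/6); attach at lengths (37/6, 131/12); label the merged cluster CDHTX
  updated: d(A,CDHTX)=163/5
iteration 5: select A,CDHTX (d=163/5); attach at lengths (163/10, 233/60); label the merged cluster ACDHTX
final tree: (A:163/10,(((C:11/2,D:11/2):3/4,X:25/4):37/6,(H:3/2,T:3/2):131/12):233/60)
total length: 874/15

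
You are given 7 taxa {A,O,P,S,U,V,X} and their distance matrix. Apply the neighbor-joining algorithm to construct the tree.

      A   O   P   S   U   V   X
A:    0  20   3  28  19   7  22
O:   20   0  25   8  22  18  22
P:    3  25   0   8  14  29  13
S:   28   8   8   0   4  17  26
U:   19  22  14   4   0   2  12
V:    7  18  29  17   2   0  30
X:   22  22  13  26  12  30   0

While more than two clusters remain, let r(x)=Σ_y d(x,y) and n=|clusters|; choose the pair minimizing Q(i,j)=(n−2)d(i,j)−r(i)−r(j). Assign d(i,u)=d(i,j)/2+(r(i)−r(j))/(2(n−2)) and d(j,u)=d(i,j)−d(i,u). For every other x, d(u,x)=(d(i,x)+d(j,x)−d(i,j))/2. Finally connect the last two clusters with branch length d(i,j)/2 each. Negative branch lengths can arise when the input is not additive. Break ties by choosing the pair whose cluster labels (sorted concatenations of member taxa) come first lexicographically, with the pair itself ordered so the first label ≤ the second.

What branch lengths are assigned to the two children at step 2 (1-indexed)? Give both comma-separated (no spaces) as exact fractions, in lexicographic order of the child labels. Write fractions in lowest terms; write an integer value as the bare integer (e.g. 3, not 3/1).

iteration 1: select A,P (d=3, Q=-176); attach at lengths (11/5, 4/5); label the merged cluster AP
  updated: d(AP,O)=21, d(AP,S)=33/2, d(AP,U)=15, d(AP,V)=33/2, d(AP,X)=16
iteration 2: select O,S (d=8, Q=-261/2); attach at lengths (103/16, 25/16); label the merged cluster OS
  updated: d(AP,OS)=59/4, d(OS,U)=9, d(OS,V)=27/2, d(OS,X)=20
iteration 3: select U,V (d=2, Q=-94); attach at lengths (-3, 5); label the merged cluster UV
  updated: d(AP,UV)=59/4, d(OS,UV)=41/4, d(UV,X)=20
iteration 4: select AP,X (d=16, Q=-139/2); attach at lengths (43/8, 85/8); label the merged cluster APX
  updated: d(APX,OS)=75/8, d(APX,UV)=75/8
iteration 5: select APX,OS (d=75/8, Q=-29); attach at lengths (17/4, 41/8); label the merged cluster AOPSX
  updated: d(AOPSX,UV)=41/8
iteration 6: select AOPSX,UV (d=41/8); attach at lengths (41/16, 41/16); label the merged cluster AOPSUVX
final tree: ((((A:11/5,P:4/5):43/8,X:85/8):17/4,(O:103/16,S:25/16):41/8):41/16,(U:-3,V:5):41/16)
total length: 87/2

103/16,25/16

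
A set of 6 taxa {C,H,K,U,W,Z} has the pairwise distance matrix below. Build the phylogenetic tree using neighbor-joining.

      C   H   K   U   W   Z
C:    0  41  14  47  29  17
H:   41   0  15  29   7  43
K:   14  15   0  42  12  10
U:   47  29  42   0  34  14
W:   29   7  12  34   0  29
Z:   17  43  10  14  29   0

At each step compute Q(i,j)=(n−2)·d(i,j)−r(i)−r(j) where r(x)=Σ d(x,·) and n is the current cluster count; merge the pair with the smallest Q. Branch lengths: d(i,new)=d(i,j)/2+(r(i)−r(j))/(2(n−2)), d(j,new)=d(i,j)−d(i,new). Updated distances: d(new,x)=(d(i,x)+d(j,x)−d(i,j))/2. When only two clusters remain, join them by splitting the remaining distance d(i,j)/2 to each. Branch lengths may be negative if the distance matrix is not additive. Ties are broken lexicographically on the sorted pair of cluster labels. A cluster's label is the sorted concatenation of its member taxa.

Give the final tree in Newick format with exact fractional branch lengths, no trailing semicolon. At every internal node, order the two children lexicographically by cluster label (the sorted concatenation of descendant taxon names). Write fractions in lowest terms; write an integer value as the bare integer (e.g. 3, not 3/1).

(((C:213/16,(U:109/8,Z:3/8):187/16):71/16,(H:27/4,W:1/4):167/16):-7/32,K:-7/32)

1. join U+Z (d=14, Q=-223) ⇒ UZ; edges |U|=109/8, |Z|=3/8
  updated: d(C,UZ)=25, d(H,UZ)=29, d(K,UZ)=19, d(UZ,W)=49/2
2. join H+W (d=7, Q=-287/2) ⇒ HW; edges |H|=27/4, |W|=1/4
  updated: d(C,HW)=63/2, d(HW,K)=10, d(HW,UZ)=93/4
3. join C+UZ (d=25, Q=-351/4) ⇒ CUZ; edges |C|=213/16, |UZ|=187/16
  updated: d(CUZ,HW)=119/8, d(CUZ,K)=4
4. join CUZ+HW (d=119/8, Q=-231/8) ⇒ CHUWZ; edges |CUZ|=71/16, |HW|=167/16
  updated: d(CHUWZ,K)=-7/16
5. join CHUWZ+K (d=-7/16) ⇒ CHKUWZ; edges |CHUWZ|=-7/32, |K|=-7/32
final tree: (((C:213/16,(U:109/8,Z:3/8):187/16):71/16,(H:27/4,W:1/4):167/16):-7/32,K:-7/32)
total length: 967/16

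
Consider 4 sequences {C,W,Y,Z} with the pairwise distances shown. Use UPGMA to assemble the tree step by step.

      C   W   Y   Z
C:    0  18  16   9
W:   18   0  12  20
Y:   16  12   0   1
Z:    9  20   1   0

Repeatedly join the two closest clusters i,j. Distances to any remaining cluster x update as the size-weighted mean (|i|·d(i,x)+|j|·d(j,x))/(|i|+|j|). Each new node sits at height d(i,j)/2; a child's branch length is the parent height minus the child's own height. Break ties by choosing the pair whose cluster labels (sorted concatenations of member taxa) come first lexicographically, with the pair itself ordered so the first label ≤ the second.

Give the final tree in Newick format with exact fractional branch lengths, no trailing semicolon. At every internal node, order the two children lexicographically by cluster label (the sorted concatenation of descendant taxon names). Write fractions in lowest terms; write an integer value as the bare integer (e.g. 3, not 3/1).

((C:25/4,(Y:1/2,Z:1/2):23/4):25/12,W:25/3)

1. join Y+Z (d=1) ⇒ YZ; edges |Y|=1/2, |Z|=1/2
  updated: d(C,YZ)=25/2, d(W,YZ)=16
2. join C+YZ (d=25/2) ⇒ CYZ; edges |C|=25/4, |YZ|=23/4
  updated: d(CYZ,W)=50/3
3. join CYZ+W (d=50/3) ⇒ CWYZ; edges |CYZ|=25/12, |W|=25/3
final tree: ((C:25/4,(Y:1/2,Z:1/2):23/4):25/12,W:25/3)
total length: 281/12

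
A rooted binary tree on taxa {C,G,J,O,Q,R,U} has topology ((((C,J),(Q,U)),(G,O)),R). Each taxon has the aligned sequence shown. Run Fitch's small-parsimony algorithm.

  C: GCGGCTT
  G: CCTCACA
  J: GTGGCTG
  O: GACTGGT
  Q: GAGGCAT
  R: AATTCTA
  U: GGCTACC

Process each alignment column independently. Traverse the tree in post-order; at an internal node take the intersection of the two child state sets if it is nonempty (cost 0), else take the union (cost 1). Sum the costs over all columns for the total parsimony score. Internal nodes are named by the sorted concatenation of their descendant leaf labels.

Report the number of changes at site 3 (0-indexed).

3

CJ@0: {G} ∩ {G} = {G} (intersection, +0)
QU@0: {G} ∩ {G} = {G} (intersection, +0)
CJQU@0: {G} ∩ {G} = {G} (intersection, +0)
GO@0: {C} ∪ {G} = {C,G} (union, +1)
CGJOQU@0: {G} ∩ {C,G} = {G} (intersection, +0)
CGJOQRU@0: {G} ∪ {A} = {A,G} (union, +1)
CJ@1: {C} ∪ {T} = {C,T} (union, +1)
QU@1: {A} ∪ {G} = {A,G} (union, +1)
CJQU@1: {C,T} ∪ {A,G} = {A,C,G,T} (union, +1)
GO@1: {C} ∪ {A} = {A,C} (union, +1)
CGJOQU@1: {A,C,G,T} ∩ {A,C} = {A,C} (intersection, +0)
CGJOQRU@1: {A,C} ∩ {A} = {A} (intersection, +0)
CJ@2: {G} ∩ {G} = {G} (intersection, +0)
QU@2: {G} ∪ {C} = {C,G} (union, +1)
CJQU@2: {G} ∩ {C,G} = {G} (intersection, +0)
GO@2: {T} ∪ {C} = {C,T} (union, +1)
CGJOQU@2: {G} ∪ {C,T} = {C,G,T} (union, +1)
CGJOQRU@2: {C,G,T} ∩ {T} = {T} (intersection, +0)
CJ@3: {G} ∩ {G} = {G} (intersection, +0)
QU@3: {G} ∪ {T} = {G,T} (union, +1)
CJQU@3: {G} ∩ {G,T} = {G} (intersection, +0)
GO@3: {C} ∪ {T} = {C,T} (union, +1)
CGJOQU@3: {G} ∪ {C,T} = {C,G,T} (union, +1)
CGJOQRU@3: {C,G,T} ∩ {T} = {T} (intersection, +0)
CJ@4: {C} ∩ {C} = {C} (intersection, +0)
QU@4: {C} ∪ {A} = {A,C} (union, +1)
CJQU@4: {C} ∩ {A,C} = {C} (intersection, +0)
GO@4: {A} ∪ {G} = {A,G} (union, +1)
CGJOQU@4: {C} ∪ {A,G} = {A,C,G} (union, +1)
CGJOQRU@4: {A,C,G} ∩ {C} = {C} (intersection, +0)
CJ@5: {T} ∩ {T} = {T} (intersection, +0)
QU@5: {A} ∪ {C} = {A,C} (union, +1)
CJQU@5: {T} ∪ {A,C} = {A,C,T} (union, +1)
GO@5: {C} ∪ {G} = {C,G} (union, +1)
CGJOQU@5: {A,C,T} ∩ {C,G} = {C} (intersection, +0)
CGJOQRU@5: {C} ∪ {T} = {C,T} (union, +1)
CJ@6: {T} ∪ {G} = {G,T} (union, +1)
QU@6: {T} ∪ {C} = {C,T} (union, +1)
CJQU@6: {G,T} ∩ {C,T} = {T} (intersection, +0)
GO@6: {A} ∪ {T} = {A,T} (union, +1)
CGJOQU@6: {T} ∩ {A,T} = {T} (intersection, +0)
CGJOQRU@6: {T} ∪ {A} = {A,T} (union, +1)
per-site changes: [2, 4, 3, 3, 3, 4, 4]; total = 23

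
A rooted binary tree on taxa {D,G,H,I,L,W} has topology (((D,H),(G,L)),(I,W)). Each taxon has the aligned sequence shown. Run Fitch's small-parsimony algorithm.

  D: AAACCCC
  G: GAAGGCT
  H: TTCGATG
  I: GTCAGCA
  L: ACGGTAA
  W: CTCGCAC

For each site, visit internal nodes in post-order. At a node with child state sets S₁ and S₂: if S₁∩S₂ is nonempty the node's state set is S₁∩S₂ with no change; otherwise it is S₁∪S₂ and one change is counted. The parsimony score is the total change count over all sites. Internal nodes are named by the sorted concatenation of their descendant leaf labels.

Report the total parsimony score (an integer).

[col 0] DH: children D:{A}, H:{T} ∪→ {A,T}; cost 1
[col 0] GL: children G:{G}, L:{A} ∪→ {A,G}; cost 1
[col 0] DGHL: children DH:{A,T}, GL:{A,G} ∩→ {A}; cost 0
[col 0] IW: children I:{G}, W:{C} ∪→ {C,G}; cost 1
[col 0] DGHILW: children DGHL:{A}, IW:{C,G} ∪→ {A,C,G}; cost 1
[col 1] DH: children D:{A}, H:{T} ∪→ {A,T}; cost 1
[col 1] GL: children G:{A}, L:{C} ∪→ {A,C}; cost 1
[col 1] DGHL: children DH:{A,T}, GL:{A,C} ∩→ {A}; cost 0
[col 1] IW: children I:{T}, W:{T} ∩→ {T}; cost 0
[col 1] DGHILW: children DGHL:{A}, IW:{T} ∪→ {A,T}; cost 1
[col 2] DH: children D:{A}, H:{C} ∪→ {A,C}; cost 1
[col 2] GL: children G:{A}, L:{G} ∪→ {A,G}; cost 1
[col 2] DGHL: children DH:{A,C}, GL:{A,G} ∩→ {A}; cost 0
[col 2] IW: children I:{C}, W:{C} ∩→ {C}; cost 0
[col 2] DGHILW: children DGHL:{A}, IW:{C} ∪→ {A,C}; cost 1
[col 3] DH: children D:{C}, H:{G} ∪→ {C,G}; cost 1
[col 3] GL: children G:{G}, L:{G} ∩→ {G}; cost 0
[col 3] DGHL: children DH:{C,G}, GL:{G} ∩→ {G}; cost 0
[col 3] IW: children I:{A}, W:{G} ∪→ {A,G}; cost 1
[col 3] DGHILW: children DGHL:{G}, IW:{A,G} ∩→ {G}; cost 0
[col 4] DH: children D:{C}, H:{A} ∪→ {A,C}; cost 1
[col 4] GL: children G:{G}, L:{T} ∪→ {G,T}; cost 1
[col 4] DGHL: children DH:{A,C}, GL:{G,T} ∪→ {A,C,G,T}; cost 1
[col 4] IW: children I:{G}, W:{C} ∪→ {C,G}; cost 1
[col 4] DGHILW: children DGHL:{A,C,G,T}, IW:{C,G} ∩→ {C,G}; cost 0
[col 5] DH: children D:{C}, H:{T} ∪→ {C,T}; cost 1
[col 5] GL: children G:{C}, L:{A} ∪→ {A,C}; cost 1
[col 5] DGHL: children DH:{C,T}, GL:{A,C} ∩→ {C}; cost 0
[col 5] IW: children I:{C}, W:{A} ∪→ {A,C}; cost 1
[col 5] DGHILW: children DGHL:{C}, IW:{A,C} ∩→ {C}; cost 0
[col 6] DH: children D:{C}, H:{G} ∪→ {C,G}; cost 1
[col 6] GL: children G:{T}, L:{A} ∪→ {A,T}; cost 1
[col 6] DGHL: children DH:{C,G}, GL:{A,T} ∪→ {A,C,G,T}; cost 1
[col 6] IW: children I:{A}, W:{C} ∪→ {A,C}; cost 1
[col 6] DGHILW: children DGHL:{A,C,G,T}, IW:{A,C} ∩→ {A,C}; cost 0
per-site changes: [4, 3, 3, 2, 4, 3, 4]; total = 23

23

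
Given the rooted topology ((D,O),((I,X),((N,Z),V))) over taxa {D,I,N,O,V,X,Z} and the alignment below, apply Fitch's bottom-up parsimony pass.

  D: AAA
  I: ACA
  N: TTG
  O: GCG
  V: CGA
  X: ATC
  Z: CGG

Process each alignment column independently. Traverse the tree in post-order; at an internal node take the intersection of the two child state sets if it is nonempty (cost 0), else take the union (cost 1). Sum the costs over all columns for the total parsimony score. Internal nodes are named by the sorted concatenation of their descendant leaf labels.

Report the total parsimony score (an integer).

10

DO@0: {A} ∪ {G} = {A,G} (union, +1)
IX@0: {A} ∩ {A} = {A} (intersection, +0)
NZ@0: {T} ∪ {C} = {C,T} (union, +1)
NVZ@0: {C,T} ∩ {C} = {C} (intersection, +0)
INVXZ@0: {A} ∪ {C} = {A,C} (union, +1)
DINOVXZ@0: {A,G} ∩ {A,C} = {A} (intersection, +0)
DO@1: {A} ∪ {C} = {A,C} (union, +1)
IX@1: {C} ∪ {T} = {C,T} (union, +1)
NZ@1: {T} ∪ {G} = {G,T} (union, +1)
NVZ@1: {G,T} ∩ {G} = {G} (intersection, +0)
INVXZ@1: {C,T} ∪ {G} = {C,G,T} (union, +1)
DINOVXZ@1: {A,C} ∩ {C,G,T} = {C} (intersection, +0)
DO@2: {A} ∪ {G} = {A,G} (union, +1)
IX@2: {A} ∪ {C} = {A,C} (union, +1)
NZ@2: {G} ∩ {G} = {G} (intersection, +0)
NVZ@2: {G} ∪ {A} = {A,G} (union, +1)
INVXZ@2: {A,C} ∩ {A,G} = {A} (intersection, +0)
DINOVXZ@2: {A,G} ∩ {A} = {A} (intersection, +0)
per-site changes: [3, 4, 3]; total = 10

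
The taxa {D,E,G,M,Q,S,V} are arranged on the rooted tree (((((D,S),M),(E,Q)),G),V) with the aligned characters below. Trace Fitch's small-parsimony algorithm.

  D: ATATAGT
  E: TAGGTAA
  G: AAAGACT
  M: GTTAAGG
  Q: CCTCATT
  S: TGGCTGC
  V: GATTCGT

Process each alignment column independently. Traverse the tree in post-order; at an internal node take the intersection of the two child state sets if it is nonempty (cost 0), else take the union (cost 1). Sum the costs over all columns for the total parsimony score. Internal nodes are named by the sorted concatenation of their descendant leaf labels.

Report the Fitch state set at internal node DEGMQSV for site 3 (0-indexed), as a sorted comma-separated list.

C,G,T

[col 0] DS: children D:{A}, S:{T} ∪→ {A,T}; cost 1
[col 0] DMS: children DS:{A,T}, M:{G} ∪→ {A,G,T}; cost 1
[col 0] EQ: children E:{T}, Q:{C} ∪→ {C,T}; cost 1
[col 0] DEMQS: children DMS:{A,G,T}, EQ:{C,T} ∩→ {T}; cost 0
[col 0] DEGMQS: children DEMQS:{T}, G:{A} ∪→ {A,T}; cost 1
[col 0] DEGMQSV: children DEGMQS:{A,T}, V:{G} ∪→ {A,G,T}; cost 1
[col 1] DS: children D:{T}, S:{G} ∪→ {G,T}; cost 1
[col 1] DMS: children DS:{G,T}, M:{T} ∩→ {T}; cost 0
[col 1] EQ: children E:{A}, Q:{C} ∪→ {A,C}; cost 1
[col 1] DEMQS: children DMS:{T}, EQ:{A,C} ∪→ {A,C,T}; cost 1
[col 1] DEGMQS: children DEMQS:{A,C,T}, G:{A} ∩→ {A}; cost 0
[col 1] DEGMQSV: children DEGMQS:{A}, V:{A} ∩→ {A}; cost 0
[col 2] DS: children D:{A}, S:{G} ∪→ {A,G}; cost 1
[col 2] DMS: children DS:{A,G}, M:{T} ∪→ {A,G,T}; cost 1
[col 2] EQ: children E:{G}, Q:{T} ∪→ {G,T}; cost 1
[col 2] DEMQS: children DMS:{A,G,T}, EQ:{G,T} ∩→ {G,T}; cost 0
[col 2] DEGMQS: children DEMQS:{G,T}, G:{A} ∪→ {A,G,T}; cost 1
[col 2] DEGMQSV: children DEGMQS:{A,G,T}, V:{T} ∩→ {T}; cost 0
[col 3] DS: children D:{T}, S:{C} ∪→ {C,T}; cost 1
[col 3] DMS: children DS:{C,T}, M:{A} ∪→ {A,C,T}; cost 1
[col 3] EQ: children E:{G}, Q:{C} ∪→ {C,G}; cost 1
[col 3] DEMQS: children DMS:{A,C,T}, EQ:{C,G} ∩→ {C}; cost 0
[col 3] DEGMQS: children DEMQS:{C}, G:{G} ∪→ {C,G}; cost 1
[col 3] DEGMQSV: children DEGMQS:{C,G}, V:{T} ∪→ {C,G,T}; cost 1
[col 4] DS: children D:{A}, S:{T} ∪→ {A,T}; cost 1
[col 4] DMS: children DS:{A,T}, M:{A} ∩→ {A}; cost 0
[col 4] EQ: children E:{T}, Q:{A} ∪→ {A,T}; cost 1
[col 4] DEMQS: children DMS:{A}, EQ:{A,T} ∩→ {A}; cost 0
[col 4] DEGMQS: children DEMQS:{A}, G:{A} ∩→ {A}; cost 0
[col 4] DEGMQSV: children DEGMQS:{A}, V:{C} ∪→ {A,C}; cost 1
[col 5] DS: children D:{G}, S:{G} ∩→ {G}; cost 0
[col 5] DMS: children DS:{G}, M:{G} ∩→ {G}; cost 0
[col 5] EQ: children E:{A}, Q:{T} ∪→ {A,T}; cost 1
[col 5] DEMQS: children DMS:{G}, EQ:{A,T} ∪→ {A,G,T}; cost 1
[col 5] DEGMQS: children DEMQS:{A,G,T}, G:{C} ∪→ {A,C,G,T}; cost 1
[col 5] DEGMQSV: children DEGMQS:{A,C,G,T}, V:{G} ∩→ {G}; cost 0
[col 6] DS: children D:{T}, S:{C} ∪→ {C,T}; cost 1
[col 6] DMS: children DS:{C,T}, M:{G} ∪→ {C,G,T}; cost 1
[col 6] EQ: children E:{A}, Q:{T} ∪→ {A,T}; cost 1
[col 6] DEMQS: children DMS:{C,G,T}, EQ:{A,T} ∩→ {T}; cost 0
[col 6] DEGMQS: children DEMQS:{T}, G:{T} ∩→ {T}; cost 0
[col 6] DEGMQSV: children DEGMQS:{T}, V:{T} ∩→ {T}; cost 0
per-site changes: [5, 3, 4, 5, 3, 3, 3]; total = 26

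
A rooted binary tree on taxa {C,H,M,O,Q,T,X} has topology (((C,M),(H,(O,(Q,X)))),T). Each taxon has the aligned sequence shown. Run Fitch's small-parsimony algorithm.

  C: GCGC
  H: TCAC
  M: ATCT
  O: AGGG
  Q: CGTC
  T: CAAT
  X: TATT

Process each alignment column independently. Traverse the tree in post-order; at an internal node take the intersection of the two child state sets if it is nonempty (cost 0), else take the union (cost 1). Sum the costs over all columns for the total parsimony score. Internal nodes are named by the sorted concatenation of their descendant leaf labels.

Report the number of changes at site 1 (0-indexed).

4

site 0, node CM: C={G} ∪ M={A} → {A,G} (+1)
site 0, node QX: Q={C} ∪ X={T} → {C,T} (+1)
site 0, node OQX: O={A} ∪ QX={C,T} → {A,C,T} (+1)
site 0, node HOQX: H={T} ∩ OQX={A,C,T} → {T} (+0)
site 0, node CHMOQX: CM={A,G} ∪ HOQX={T} → {A,G,T} (+1)
site 0, node CHMOQTX: CHMOQX={A,G,T} ∪ T={C} → {A,C,G,T} (+1)
site 1, node CM: C={C} ∪ M={T} → {C,T} (+1)
site 1, node QX: Q={G} ∪ X={A} → {A,G} (+1)
site 1, node OQX: O={G} ∩ QX={A,G} → {G} (+0)
site 1, node HOQX: H={C} ∪ OQX={G} → {C,G} (+1)
site 1, node CHMOQX: CM={C,T} ∩ HOQX={C,G} → {C} (+0)
site 1, node CHMOQTX: CHMOQX={C} ∪ T={A} → {A,C} (+1)
site 2, node CM: C={G} ∪ M={C} → {C,G} (+1)
site 2, node QX: Q={T} ∩ X={T} → {T} (+0)
site 2, node OQX: O={G} ∪ QX={T} → {G,T} (+1)
site 2, node HOQX: H={A} ∪ OQX={G,T} → {A,G,T} (+1)
site 2, node CHMOQX: CM={C,G} ∩ HOQX={A,G,T} → {G} (+0)
site 2, node CHMOQTX: CHMOQX={G} ∪ T={A} → {A,G} (+1)
site 3, node CM: C={C} ∪ M={T} → {C,T} (+1)
site 3, node QX: Q={C} ∪ X={T} → {C,T} (+1)
site 3, node OQX: O={G} ∪ QX={C,T} → {C,G,T} (+1)
site 3, node HOQX: H={C} ∩ OQX={C,G,T} → {C} (+0)
site 3, node CHMOQX: CM={C,T} ∩ HOQX={C} → {C} (+0)
site 3, node CHMOQTX: CHMOQX={C} ∪ T={T} → {C,T} (+1)
per-site changes: [5, 4, 4, 4]; total = 17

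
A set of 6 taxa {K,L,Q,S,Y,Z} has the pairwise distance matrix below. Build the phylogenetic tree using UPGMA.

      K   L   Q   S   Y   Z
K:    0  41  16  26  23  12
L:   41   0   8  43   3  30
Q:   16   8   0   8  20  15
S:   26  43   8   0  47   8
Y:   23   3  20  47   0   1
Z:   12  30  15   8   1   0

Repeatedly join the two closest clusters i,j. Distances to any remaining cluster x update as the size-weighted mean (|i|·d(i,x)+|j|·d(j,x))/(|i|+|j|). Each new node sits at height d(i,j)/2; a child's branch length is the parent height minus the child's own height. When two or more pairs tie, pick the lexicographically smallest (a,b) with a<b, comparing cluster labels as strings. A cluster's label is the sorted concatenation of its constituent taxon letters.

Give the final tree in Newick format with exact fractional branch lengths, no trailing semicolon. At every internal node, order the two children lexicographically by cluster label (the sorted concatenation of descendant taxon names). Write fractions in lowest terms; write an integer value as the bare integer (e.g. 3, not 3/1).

((K:23/2,((L:4,Q:4):9/2,(Y:1/2,Z:1/2):8):3):17/10,S:66/5)

step 1: merge (Y,Z) at d=1; branch lengths Y→1/2, Z→1/2; new cluster YZ
  updated: d(K,YZ)=35/2, d(L,YZ)=33/2, d(Q,YZ)=35/2, d(S,YZ)=55/2
step 2: merge (L,Q) at d=8; branch lengths L→4, Q→4; new cluster LQ
  updated: d(K,LQ)=57/2, d(LQ,S)=51/2, d(LQ,YZ)=17
step 3: merge (LQ,YZ) at d=17; branch lengths LQ→9/2, YZ→8; new cluster LQYZ
  updated: d(K,LQYZ)=23, d(LQYZ,S)=53/2
step 4: merge (K,LQYZ) at d=23; branch lengths K→23/2, LQYZ→3; new cluster KLQYZ
  updated: d(KLQYZ,S)=132/5
step 5: merge (KLQYZ,S) at d=132/5; branch lengths KLQYZ→17/10, S→66/5; new cluster KLQSYZ
final tree: ((K:23/2,((L:4,Q:4):9/2,(Y:1/2,Z:1/2):8):3):17/10,S:66/5)
total length: 509/10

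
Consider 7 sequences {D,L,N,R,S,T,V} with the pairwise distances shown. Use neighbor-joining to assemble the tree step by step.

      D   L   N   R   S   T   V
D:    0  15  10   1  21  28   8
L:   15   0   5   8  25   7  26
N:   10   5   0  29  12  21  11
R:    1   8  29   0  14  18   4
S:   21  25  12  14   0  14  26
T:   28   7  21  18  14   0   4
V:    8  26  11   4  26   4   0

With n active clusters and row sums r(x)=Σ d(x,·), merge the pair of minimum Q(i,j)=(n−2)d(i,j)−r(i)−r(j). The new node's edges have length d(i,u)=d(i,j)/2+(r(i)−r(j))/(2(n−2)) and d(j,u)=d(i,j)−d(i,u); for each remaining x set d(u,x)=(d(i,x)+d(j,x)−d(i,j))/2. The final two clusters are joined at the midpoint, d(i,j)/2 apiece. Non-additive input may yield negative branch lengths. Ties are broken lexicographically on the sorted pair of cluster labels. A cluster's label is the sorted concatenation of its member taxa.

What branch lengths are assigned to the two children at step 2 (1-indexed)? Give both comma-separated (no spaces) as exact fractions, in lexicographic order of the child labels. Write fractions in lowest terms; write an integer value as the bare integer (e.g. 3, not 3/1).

iteration 1: select D,R (d=1, Q=-152); attach at lengths (7/5, -2/5); label the merged cluster DR
  updated: d(DR,L)=11, d(DR,N)=19, d(DR,S)=17, d(DR,T)=45/2, d(DR,V)=11/2
iteration 2: select DR,V (d=11/2, Q=-251/2); attach at lengths (49/16, 39/16); label the merged cluster DRV
  updated: d(DRV,L)=63/4, d(DRV,N)=49/4, d(DRV,S)=75/4, d(DRV,T)=21/2
iteration 3: select L,N (d=5, Q=-88); attach at lengths (35/12, 25/12); label the merged cluster LN
  updated: d(DRV,LN)=23/2, d(LN,S)=16, d(LN,T)=23/2
iteration 4: select DRV,LN (d=23/2, Q=-227/4); attach at lengths (99/16, 85/16); label the merged cluster DLNRV
  updated: d(DLNRV,S)=93/8, d(DLNRV,T)=21/4
iteration 5: select DLNRV,S (d=93/8, Q=-247/8); attach at lengths (23/16, 163/16); label the merged cluster DLNRSV
  updated: d(DLNRSV,T)=61/16
iteration 6: select DLNRSV,T (d=61/16); attach at lengths (61/32, 61/32); label the merged cluster DLNRSTV
final tree: (((((D:7/5,R:-2/5):49/16,V:39/16):99/16,(L:35/12,N:25/12):85/16):23/16,S:163/16):61/32,T:61/32)
total length: 615/16

49/16,39/16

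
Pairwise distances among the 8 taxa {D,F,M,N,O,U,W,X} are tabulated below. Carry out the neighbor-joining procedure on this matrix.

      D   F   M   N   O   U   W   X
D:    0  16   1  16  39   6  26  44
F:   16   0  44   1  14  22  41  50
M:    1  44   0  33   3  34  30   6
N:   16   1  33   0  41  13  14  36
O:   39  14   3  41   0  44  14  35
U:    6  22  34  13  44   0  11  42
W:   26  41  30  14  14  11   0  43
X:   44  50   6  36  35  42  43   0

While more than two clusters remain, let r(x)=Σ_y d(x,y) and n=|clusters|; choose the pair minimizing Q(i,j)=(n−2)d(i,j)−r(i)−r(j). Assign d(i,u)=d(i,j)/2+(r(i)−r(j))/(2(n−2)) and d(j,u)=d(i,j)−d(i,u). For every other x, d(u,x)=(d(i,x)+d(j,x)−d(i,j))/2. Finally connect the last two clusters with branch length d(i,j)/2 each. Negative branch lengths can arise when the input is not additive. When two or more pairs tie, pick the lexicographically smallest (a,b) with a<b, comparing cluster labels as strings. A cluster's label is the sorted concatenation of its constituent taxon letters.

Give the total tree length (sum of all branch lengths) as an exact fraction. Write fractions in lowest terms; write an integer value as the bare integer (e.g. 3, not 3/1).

1. join M+X (d=6, Q=-371) ⇒ MX; edges |M|=-23/4, |X|=47/4
  updated: d(D,MX)=39/2, d(F,MX)=44, d(MX,N)=63/2, d(MX,O)=16, d(MX,U)=35, d(MX,W)=67/2
2. join MX+O (d=16, Q=-535/2) ⇒ MOX; edges |MX|=183/20, |O|=137/20
  updated: d(D,MOX)=85/4, d(F,MOX)=21, d(MOX,N)=113/4, d(MOX,U)=63/2, d(MOX,W)=63/4
3. join F+N (d=1, Q=-677/4) ⇒ FN; edges |F|=131/32, |N|=-99/32
  updated: d(D,FN)=31/2, d(FN,MOX)=193/8, d(FN,U)=17, d(FN,W)=27
4. join MOX+W (d=63/4, Q=-1001/8) ⇒ MOWX; edges |MOX|=481/48, |W|=275/48
  updated: d(D,MOWX)=63/4, d(FN,MOWX)=283/16, d(MOWX,U)=107/8
5. join D+U (d=6, Q=-493/8) ⇒ DU; edges |D|=103/32, |U|=89/32
  updated: d(DU,FN)=53/4, d(DU,MOWX)=185/16
6. join DU+FN (d=53/4, Q=-85/2) ⇒ DFNU; edges |DU|=57/16, |FN|=155/16
  updated: d(DFNU,MOWX)=8
7. join DFNU+MOWX (d=8) ⇒ DFMNOUWX; edges |DFNU|=4, |MOWX|=4
final tree: (((D:103/32,U:89/32):57/16,(F:131/32,N:-99/32):155/16):4,(((M:-23/4,X:47/4):183/20,O:137/20):481/48,W:275/48):4)
total length: 66

66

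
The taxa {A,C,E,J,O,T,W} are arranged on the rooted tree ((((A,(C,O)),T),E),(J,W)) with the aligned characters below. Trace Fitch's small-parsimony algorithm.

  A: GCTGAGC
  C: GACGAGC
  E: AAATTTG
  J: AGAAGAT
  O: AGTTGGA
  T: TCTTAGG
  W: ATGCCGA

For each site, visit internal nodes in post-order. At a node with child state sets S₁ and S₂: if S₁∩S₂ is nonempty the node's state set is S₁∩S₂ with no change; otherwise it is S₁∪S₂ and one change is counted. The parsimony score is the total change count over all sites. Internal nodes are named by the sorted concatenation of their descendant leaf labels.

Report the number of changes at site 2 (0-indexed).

site 0, node CO: C={G} ∪ O={A} → {A,G} (+1)
site 0, node ACO: A={G} ∩ CO={A,G} → {G} (+0)
site 0, node ACOT: ACO={G} ∪ T={T} → {G,T} (+1)
site 0, node ACEOT: ACOT={G,T} ∪ E={A} → {A,G,T} (+1)
site 0, node JW: J={A} ∩ W={A} → {A} (+0)
site 0, node ACEJOTW: ACEOT={A,G,T} ∩ JW={A} → {A} (+0)
site 1, node CO: C={A} ∪ O={G} → {A,G} (+1)
site 1, node ACO: A={C} ∪ CO={A,G} → {A,C,G} (+1)
site 1, node ACOT: ACO={A,C,G} ∩ T={C} → {C} (+0)
site 1, node ACEOT: ACOT={C} ∪ E={A} → {A,C} (+1)
site 1, node JW: J={G} ∪ W={T} → {G,T} (+1)
site 1, node ACEJOTW: ACEOT={A,C} ∪ JW={G,T} → {A,C,G,T} (+1)
site 2, node CO: C={C} ∪ O={T} → {C,T} (+1)
site 2, node ACO: A={T} ∩ CO={C,T} → {T} (+0)
site 2, node ACOT: ACO={T} ∩ T={T} → {T} (+0)
site 2, node ACEOT: ACOT={T} ∪ E={A} → {A,T} (+1)
site 2, node JW: J={A} ∪ W={G} → {A,G} (+1)
site 2, node ACEJOTW: ACEOT={A,T} ∩ JW={A,G} → {A} (+0)
site 3, node CO: C={G} ∪ O={T} → {G,T} (+1)
site 3, node ACO: A={G} ∩ CO={G,T} → {G} (+0)
site 3, node ACOT: ACO={G} ∪ T={T} → {G,T} (+1)
site 3, node ACEOT: ACOT={G,T} ∩ E={T} → {T} (+0)
site 3, node JW: J={A} ∪ W={C} → {A,C} (+1)
site 3, node ACEJOTW: ACEOT={T} ∪ JW={A,C} → {A,C,T} (+1)
site 4, node CO: C={A} ∪ O={G} → {A,G} (+1)
site 4, node ACO: A={A} ∩ CO={A,G} → {A} (+0)
site 4, node ACOT: ACO={A} ∩ T={A} → {A} (+0)
site 4, node ACEOT: ACOT={A} ∪ E={T} → {A,T} (+1)
site 4, node JW: J={G} ∪ W={C} → {C,G} (+1)
site 4, node ACEJOTW: ACEOT={A,T} ∪ JW={C,G} → {A,C,G,T} (+1)
site 5, node CO: C={G} ∩ O={G} → {G} (+0)
site 5, node ACO: A={G} ∩ CO={G} → {G} (+0)
site 5, node ACOT: ACO={G} ∩ T={G} → {G} (+0)
site 5, node ACEOT: ACOT={G} ∪ E={T} → {G,T} (+1)
site 5, node JW: J={A} ∪ W={G} → {A,G} (+1)
site 5, node ACEJOTW: ACEOT={G,T} ∩ JW={A,G} → {G} (+0)
site 6, node CO: C={C} ∪ O={A} → {A,C} (+1)
site 6, node ACO: A={C} ∩ CO={A,C} → {C} (+0)
site 6, node ACOT: ACO={C} ∪ T={G} → {C,G} (+1)
site 6, node ACEOT: ACOT={C,G} ∩ E={G} → {G} (+0)
site 6, node JW: J={T} ∪ W={A} → {A,T} (+1)
site 6, node ACEJOTW: ACEOT={G} ∪ JW={A,T} → {A,G,T} (+1)
per-site changes: [3, 5, 3, 4, 4, 2, 4]; total = 25

3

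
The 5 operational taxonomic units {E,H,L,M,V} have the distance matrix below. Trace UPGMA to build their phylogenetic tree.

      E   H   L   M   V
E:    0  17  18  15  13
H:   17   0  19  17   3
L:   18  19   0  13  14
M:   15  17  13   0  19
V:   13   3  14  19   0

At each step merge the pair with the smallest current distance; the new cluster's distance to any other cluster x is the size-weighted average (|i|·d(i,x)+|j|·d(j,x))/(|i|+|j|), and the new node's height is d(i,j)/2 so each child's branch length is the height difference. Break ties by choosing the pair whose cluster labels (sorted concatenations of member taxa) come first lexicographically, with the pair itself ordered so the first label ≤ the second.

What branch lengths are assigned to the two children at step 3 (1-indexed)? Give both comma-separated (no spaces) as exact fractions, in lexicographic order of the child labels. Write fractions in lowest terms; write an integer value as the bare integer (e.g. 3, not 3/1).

1. join H+V (d=3) ⇒ HV; edges |H|=3/2, |V|=3/2
  updated: d(E,HV)=15, d(HV,L)=33/2, d(HV,M)=18
2. join L+M (d=13) ⇒ LM; edges |L|=13/2, |M|=13/2
  updated: d(E,LM)=33/2, d(HV,LM)=69/4
3. join E+HV (d=15) ⇒ EHV; edges |E|=15/2, |HV|=6
  updated: d(EHV,LM)=17
4. join EHV+LM (d=17) ⇒ EHLMV; edges |EHV|=1, |LM|=2
final tree: ((E:15/2,(H:3/2,V:3/2):6):1,(L:13/2,M:13/2):2)
total length: 65/2

15/2,6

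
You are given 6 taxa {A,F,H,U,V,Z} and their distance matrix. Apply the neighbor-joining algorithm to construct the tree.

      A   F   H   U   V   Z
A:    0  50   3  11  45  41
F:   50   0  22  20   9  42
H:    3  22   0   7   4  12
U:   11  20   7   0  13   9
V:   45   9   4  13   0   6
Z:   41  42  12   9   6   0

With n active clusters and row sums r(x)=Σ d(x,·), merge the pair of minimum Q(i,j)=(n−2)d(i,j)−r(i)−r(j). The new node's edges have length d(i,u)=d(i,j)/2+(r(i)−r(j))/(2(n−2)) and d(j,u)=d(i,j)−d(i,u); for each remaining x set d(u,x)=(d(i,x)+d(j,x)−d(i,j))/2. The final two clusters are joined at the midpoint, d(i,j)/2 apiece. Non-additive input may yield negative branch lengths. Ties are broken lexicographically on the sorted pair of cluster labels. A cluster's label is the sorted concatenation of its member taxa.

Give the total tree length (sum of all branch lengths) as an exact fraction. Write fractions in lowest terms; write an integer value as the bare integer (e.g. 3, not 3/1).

689/16

step 1: merge (A,H) at d=3, Q=-186; branch lengths A→57/4, H→-45/4; new cluster AH
  updated: d(AH,F)=69/2, d(AH,U)=15/2, d(AH,V)=23, d(AH,Z)=25
step 2: merge (F,V) at d=9, Q=-259/2; branch lengths F→163/12, V→-55/12; new cluster FV
  updated: d(AH,FV)=97/4, d(FV,U)=12, d(FV,Z)=39/2
step 3: merge (AH,U) at d=15/2, Q=-281/4; branch lengths AH→173/16, U→-53/16; new cluster AHU
  updated: d(AHU,FV)=115/8, d(AHU,Z)=53/4
step 4: merge (AHU,FV) at d=115/8, Q=-377/8; branch lengths AHU→65/16, FV→165/16; new cluster AFHUV
  updated: d(AFHUV,Z)=147/16
step 5: merge (AFHUV,Z) at d=147/16; branch lengths AFHUV→147/32, Z→147/32; new cluster AFHUVZ
final tree: ((((A:57/4,H:-45/4):173/16,U:-53/16):65/16,(F:163/12,V:-55/12):165/16):147/32,Z:147/32)
total length: 689/16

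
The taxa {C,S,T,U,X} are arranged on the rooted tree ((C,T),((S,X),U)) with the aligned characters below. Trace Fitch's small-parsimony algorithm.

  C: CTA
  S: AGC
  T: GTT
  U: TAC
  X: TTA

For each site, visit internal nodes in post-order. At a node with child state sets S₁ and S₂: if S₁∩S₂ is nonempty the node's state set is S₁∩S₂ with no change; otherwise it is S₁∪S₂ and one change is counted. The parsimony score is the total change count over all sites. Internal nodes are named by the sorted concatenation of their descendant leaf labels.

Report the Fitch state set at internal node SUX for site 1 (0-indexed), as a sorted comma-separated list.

A,G,T

site 0, node CT: C={C} ∪ T={G} → {C,G} (+1)
site 0, node SX: S={A} ∪ X={T} → {A,T} (+1)
site 0, node SUX: SX={A,T} ∩ U={T} → {T} (+0)
site 0, node CSTUX: CT={C,G} ∪ SUX={T} → {C,G,T} (+1)
site 1, node CT: C={T} ∩ T={T} → {T} (+0)
site 1, node SX: S={G} ∪ X={T} → {G,T} (+1)
site 1, node SUX: SX={G,T} ∪ U={A} → {A,G,T} (+1)
site 1, node CSTUX: CT={T} ∩ SUX={A,G,T} → {T} (+0)
site 2, node CT: C={A} ∪ T={T} → {A,T} (+1)
site 2, node SX: S={C} ∪ X={A} → {A,C} (+1)
site 2, node SUX: SX={A,C} ∩ U={C} → {C} (+0)
site 2, node CSTUX: CT={A,T} ∪ SUX={C} → {A,C,T} (+1)
per-site changes: [3, 2, 3]; total = 8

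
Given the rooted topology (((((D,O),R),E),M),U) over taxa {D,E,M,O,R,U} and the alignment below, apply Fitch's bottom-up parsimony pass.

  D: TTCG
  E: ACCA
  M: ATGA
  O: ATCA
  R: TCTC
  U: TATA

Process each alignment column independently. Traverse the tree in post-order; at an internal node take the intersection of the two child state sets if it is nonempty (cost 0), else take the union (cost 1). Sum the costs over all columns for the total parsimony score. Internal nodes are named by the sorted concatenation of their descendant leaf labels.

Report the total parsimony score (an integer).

11

site 0, node DO: D={T} ∪ O={A} → {A,T} (+1)
site 0, node DOR: DO={A,T} ∩ R={T} → {T} (+0)
site 0, node DEOR: DOR={T} ∪ E={A} → {A,T} (+1)
site 0, node DEMOR: DEOR={A,T} ∩ M={A} → {A} (+0)
site 0, node DEMORU: DEMOR={A} ∪ U={T} → {A,T} (+1)
site 1, node DO: D={T} ∩ O={T} → {T} (+0)
site 1, node DOR: DO={T} ∪ R={C} → {C,T} (+1)
site 1, node DEOR: DOR={C,T} ∩ E={C} → {C} (+0)
site 1, node DEMOR: DEOR={C} ∪ M={T} → {C,T} (+1)
site 1, node DEMORU: DEMOR={C,T} ∪ U={A} → {A,C,T} (+1)
site 2, node DO: D={C} ∩ O={C} → {C} (+0)
site 2, node DOR: DO={C} ∪ R={T} → {C,T} (+1)
site 2, node DEOR: DOR={C,T} ∩ E={C} → {C} (+0)
site 2, node DEMOR: DEOR={C} ∪ M={G} → {C,G} (+1)
site 2, node DEMORU: DEMOR={C,G} ∪ U={T} → {C,G,T} (+1)
site 3, node DO: D={G} ∪ O={A} → {A,G} (+1)
site 3, node DOR: DO={A,G} ∪ R={C} → {A,C,G} (+1)
site 3, node DEOR: DOR={A,C,G} ∩ E={A} → {A} (+0)
site 3, node DEMOR: DEOR={A} ∩ M={A} → {A} (+0)
site 3, node DEMORU: DEMOR={A} ∩ U={A} → {A} (+0)
per-site changes: [3, 3, 3, 2]; total = 11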